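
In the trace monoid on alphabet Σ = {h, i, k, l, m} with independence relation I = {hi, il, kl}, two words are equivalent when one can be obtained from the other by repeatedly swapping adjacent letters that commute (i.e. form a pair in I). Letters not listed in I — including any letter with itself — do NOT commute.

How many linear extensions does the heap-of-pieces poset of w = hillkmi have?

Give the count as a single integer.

9

#0=h has no predecessor
#1=i has no predecessor
#2=l depends on [0:h]
#3=l depends on [2:l]
#4=k depends on [0:h, 1:i]
#5=m depends on [3:l, 4:k]
#6=i depends on [5:m]
sources: [0:h, 1:i]
N(rest) = Σ N(rest − s) over sources s of rest; N(one piece) = 1:
  size 1 → [6]=1
  size 2 → [5,6]=1
  size 3 → [3,5,6]=1  [4,5,6]=1
  size 4 → [1,4,5,6]=1  [2,3,5,6]=1  [3,4,5,6]=2
  size 5 → [1,3,4,5,6]=3  [2,3,4,5,6]=3
  first=0(h) contributes 6
  first=1(i) contributes 3
|[w]| = 9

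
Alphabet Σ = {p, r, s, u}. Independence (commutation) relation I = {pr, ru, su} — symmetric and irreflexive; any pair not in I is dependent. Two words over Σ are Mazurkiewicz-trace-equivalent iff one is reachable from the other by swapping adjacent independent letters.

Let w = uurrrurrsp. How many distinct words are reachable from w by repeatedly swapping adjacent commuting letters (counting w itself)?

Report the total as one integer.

#0=u has no predecessor
#1=u depends on [0:u]
#2=r has no predecessor
#3=r depends on [2:r]
#4=r depends on [3:r]
#5=u depends on [1:u]
#6=r depends on [4:r]
#7=r depends on [6:r]
#8=s depends on [7:r]
#9=p depends on [5:u, 8:s]
sources: [0:u, 2:r]
N(rest) = Σ N(rest − s) over sources s of rest; N(one piece) = 1:
  size 1 → [9]=1
  size 2 → [5,9]=1  [8,9]=1
  size 3 → [1,5,9]=1  [5,8,9]=2  [7,8,9]=1
  size 4 → [0,1,5,9]=1  [1,5,8,9]=3  [5,7,8,9]=3  [6,7,8,9]=1
  size 5 → [0,1,5,8,9]=4  [1,5,7,8,9]=6  [4,6,7,8,9]=1  [5,6,7,8,9]=4
  size 6 → [0,1,5,7,8,9]=10  [1,5,6,7,8,9]=10  [3,4,6,7,8,9]=1  [4,5,6,7,8,9]=5
  size 7 → [0,1,5,6,7,8,9]=20  [1,4,5,6,7,8,9]=15  [2,3,4,6,7,8,9]=1  [3,4,5,6,7,8,9]=6
  size 8 → [0,1,4,5,6,7,8,9]=35  [1,3,4,5,6,7,8,9]=21  [2,3,4,5,6,7,8,9]=7
  first=0(u) contributes 28
  first=2(r) contributes 56
|[w]| = 84

84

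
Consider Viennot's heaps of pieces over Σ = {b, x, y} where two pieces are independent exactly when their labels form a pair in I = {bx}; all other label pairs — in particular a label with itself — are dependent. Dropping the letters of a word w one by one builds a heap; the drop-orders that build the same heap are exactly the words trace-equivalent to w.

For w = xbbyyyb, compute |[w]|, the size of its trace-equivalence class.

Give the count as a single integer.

drop 0:x onto floor
drop 1:b onto floor
drop 2:b onto {1:b}
drop 3:y onto {0:x, 2:b}
drop 4:y onto {3:y}
drop 5:y onto {4:y}
drop 6:b onto {5:y}
ground layer = {0:x, 1:b}
drop-orders for the pieces not yet dropped (sum over which currently-grounded one goes next):
  1 to go: {6} 1
  2 to go: {5,6} 1
  3 to go: {4,5,6} 1
  4 to go: {3,4,5,6} 1
  5 to go: {0,3,4,5,6} 1  {2,3,4,5,6} 1
  if 0:x drops first: 1 orders
  if 1:b drops first: 2 orders
heap linearizations: 3

3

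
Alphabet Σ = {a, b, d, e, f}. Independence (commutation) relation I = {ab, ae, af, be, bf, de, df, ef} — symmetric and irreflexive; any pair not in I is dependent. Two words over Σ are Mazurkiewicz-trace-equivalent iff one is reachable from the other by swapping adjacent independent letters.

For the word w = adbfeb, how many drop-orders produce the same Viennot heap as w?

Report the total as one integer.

piece 0:a — minimal
piece 1:d rests on {0:a}
piece 2:b rests on {1:d}
piece 3:f — minimal
piece 4:e — minimal
piece 5:b rests on {2:b}
minimal pieces: {0:a, 3:f, 4:e}
ways to finish when only these pieces remain (= sum over removing one remaining piece with nothing left below it):
  1 left: {3}→1  {4}→1  {5}→1
  2 left: {2,5}→1  {3,4}→2  {3,5}→2  {4,5}→2
  3 left: {1,2,5}→1  {2,3,5}→3  {2,4,5}→3  {3,4,5}→6
  4 left: {0,1,2,5}→1  {1,2,3,5}→4  {1,2,4,5}→4  {2,3,4,5}→12
  placing 0:a first → 20 extensions
  placing 3:f first → 5 extensions
  placing 4:e first → 5 extensions
total linear extensions = 30

30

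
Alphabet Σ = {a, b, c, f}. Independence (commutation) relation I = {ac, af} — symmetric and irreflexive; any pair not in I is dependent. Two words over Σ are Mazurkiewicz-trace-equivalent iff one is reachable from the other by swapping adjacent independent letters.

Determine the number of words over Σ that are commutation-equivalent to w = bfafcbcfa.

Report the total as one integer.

12

0(b) covers ∅
1(f) covers 0:b
2(a) covers 0:b
3(f) covers 1:f
4(c) covers 3:f
5(b) covers 2:a, 4:c
6(c) covers 5:b
7(f) covers 6:c
8(a) covers 5:b
floor of heap: 0:b
completions by unplaced set U, small U first (add the entries for U minus each lowest piece of U):
  |U|=1: {7}:1  {8}:1
  |U|=2: {6,7}:1  {7,8}:2
  |U|=3: {6,7,8}:3
  |U|=4: {5,6,7,8}:3
  |U|=5: {2,5,6,7,8}:3  {4,5,6,7,8}:3
  |U|=6: {2,4,5,6,7,8}:6  {3,4,5,6,7,8}:3
  |U|=7: {1,3,4,5,6,7,8}:3  {2,3,4,5,6,7,8}:9
  start at 0(b): 12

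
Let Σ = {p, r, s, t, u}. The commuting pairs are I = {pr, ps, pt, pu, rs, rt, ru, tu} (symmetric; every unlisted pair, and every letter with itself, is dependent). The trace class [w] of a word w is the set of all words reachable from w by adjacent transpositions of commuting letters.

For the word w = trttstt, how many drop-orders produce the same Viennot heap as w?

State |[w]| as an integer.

piece 0:t — minimal
piece 1:r — minimal
piece 2:t rests on {0:t}
piece 3:t rests on {2:t}
piece 4:s rests on {3:t}
piece 5:t rests on {4:s}
piece 6:t rests on {5:t}
minimal pieces: {0:t, 1:r}
ways to finish when only these pieces remain (= sum over removing one remaining piece with nothing left below it):
  1 left: {1}→1  {6}→1
  2 left: {1,6}→2  {5,6}→1
  3 left: {1,5,6}→3  {4,5,6}→1
  4 left: {1,4,5,6}→4  {3,4,5,6}→1
  5 left: {1,3,4,5,6}→5  {2,3,4,5,6}→1
  placing 0:t first → 6 extensions
  placing 1:r first → 1 extensions
total linear extensions = 7

7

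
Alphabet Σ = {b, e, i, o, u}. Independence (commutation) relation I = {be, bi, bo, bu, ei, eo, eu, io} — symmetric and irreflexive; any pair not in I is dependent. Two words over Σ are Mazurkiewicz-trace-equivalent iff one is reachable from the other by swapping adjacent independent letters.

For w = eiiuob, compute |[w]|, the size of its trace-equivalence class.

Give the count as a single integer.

drop 0:e onto floor
drop 1:i onto floor
drop 2:i onto {1:i}
drop 3:u onto {2:i}
drop 4:o onto {3:u}
drop 5:b onto floor
ground layer = {0:e, 1:i, 5:b}
drop-orders for the pieces not yet dropped (sum over which currently-grounded one goes next):
  1 to go: {0} 1  {4} 1  {5} 1
  2 to go: {0,4} 2  {0,5} 2  {3,4} 1  {4,5} 2
  3 to go: {0,3,4} 3  {0,4,5} 6  {2,3,4} 1  {3,4,5} 3
  4 to go: {0,2,3,4} 4  {0,3,4,5} 12  {1,2,3,4} 1  {2,3,4,5} 4
  if 0:e drops first: 5 orders
  if 1:i drops first: 20 orders
  if 5:b drops first: 5 orders
heap linearizations: 30

30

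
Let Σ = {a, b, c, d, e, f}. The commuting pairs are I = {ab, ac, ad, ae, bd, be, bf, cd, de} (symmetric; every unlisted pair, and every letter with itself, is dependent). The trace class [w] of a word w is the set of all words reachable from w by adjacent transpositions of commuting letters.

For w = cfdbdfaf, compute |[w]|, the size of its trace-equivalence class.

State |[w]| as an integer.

7

piece 0:c — minimal
piece 1:f rests on {0:c}
piece 2:d rests on {1:f}
piece 3:b rests on {0:c}
piece 4:d rests on {2:d}
piece 5:f rests on {4:d}
piece 6:a rests on {5:f}
piece 7:f rests on {6:a}
minimal pieces: {0:c}
ways to finish when only these pieces remain (= sum over removing one remaining piece with nothing left below it):
  1 left: {3}→1  {7}→1
  2 left: {3,7}→2  {6,7}→1
  3 left: {3,6,7}→3  {5,6,7}→1
  4 left: {3,5,6,7}→4  {4,5,6,7}→1
  5 left: {2,4,5,6,7}→1  {3,4,5,6,7}→5
  6 left: {1,2,4,5,6,7}→1  {2,3,4,5,6,7}→6
  placing 0:c first → 7 extensions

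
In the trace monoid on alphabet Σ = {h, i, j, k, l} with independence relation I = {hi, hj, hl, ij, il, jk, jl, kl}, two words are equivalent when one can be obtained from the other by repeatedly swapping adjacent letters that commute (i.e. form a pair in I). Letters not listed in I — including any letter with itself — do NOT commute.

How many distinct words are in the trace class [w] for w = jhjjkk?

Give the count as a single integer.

drop 0:j onto floor
drop 1:h onto floor
drop 2:j onto {0:j}
drop 3:j onto {2:j}
drop 4:k onto {1:h}
drop 5:k onto {4:k}
ground layer = {0:j, 1:h}
drop-orders for the pieces not yet dropped (sum over which currently-grounded one goes next):
  1 to go: {3} 1  {5} 1
  2 to go: {2,3} 1  {3,5} 2  {4,5} 1
  3 to go: {0,2,3} 1  {1,4,5} 1  {2,3,5} 3  {3,4,5} 3
  4 to go: {0,2,3,5} 4  {1,3,4,5} 4  {2,3,4,5} 6
  if 0:j drops first: 10 orders
  if 1:h drops first: 10 orders
heap linearizations: 20

20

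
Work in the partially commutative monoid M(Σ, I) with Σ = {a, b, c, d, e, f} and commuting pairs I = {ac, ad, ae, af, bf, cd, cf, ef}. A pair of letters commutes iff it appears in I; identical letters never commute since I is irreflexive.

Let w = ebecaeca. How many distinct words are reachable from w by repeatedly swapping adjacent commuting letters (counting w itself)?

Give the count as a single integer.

15

0(e) covers ∅
1(b) covers 0:e
2(e) covers 1:b
3(c) covers 2:e
4(a) covers 1:b
5(e) covers 3:c
6(c) covers 5:e
7(a) covers 4:a
floor of heap: 0:e
completions by unplaced set U, small U first (add the entries for U minus each lowest piece of U):
  |U|=1: {6}:1  {7}:1
  |U|=2: {4,7}:1  {5,6}:1  {6,7}:2
  |U|=3: {3,5,6}:1  {4,6,7}:3  {5,6,7}:3
  |U|=4: {2,3,5,6}:1  {3,5,6,7}:4  {4,5,6,7}:6
  |U|=5: {2,3,5,6,7}:5  {3,4,5,6,7}:10
  |U|=6: {2,3,4,5,6,7}:15
  start at 0(e): 15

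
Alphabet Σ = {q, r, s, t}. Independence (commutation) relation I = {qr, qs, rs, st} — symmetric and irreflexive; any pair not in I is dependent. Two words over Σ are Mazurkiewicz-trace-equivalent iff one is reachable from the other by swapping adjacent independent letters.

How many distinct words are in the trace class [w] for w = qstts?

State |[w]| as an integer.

10

#0=q has no predecessor
#1=s has no predecessor
#2=t depends on [0:q]
#3=t depends on [2:t]
#4=s depends on [1:s]
sources: [0:q, 1:s]
N(rest) = Σ N(rest − s) over sources s of rest; N(one piece) = 1:
  size 1 → [3]=1  [4]=1
  size 2 → [1,4]=1  [2,3]=1  [3,4]=2
  size 3 → [0,2,3]=1  [1,3,4]=3  [2,3,4]=3
  first=0(q) contributes 6
  first=1(s) contributes 4
|[w]| = 10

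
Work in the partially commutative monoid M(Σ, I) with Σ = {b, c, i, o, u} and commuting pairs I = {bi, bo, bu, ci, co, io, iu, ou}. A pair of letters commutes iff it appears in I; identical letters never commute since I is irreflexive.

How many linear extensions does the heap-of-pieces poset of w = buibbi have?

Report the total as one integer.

drop 0:b onto floor
drop 1:u onto floor
drop 2:i onto floor
drop 3:b onto {0:b}
drop 4:b onto {3:b}
drop 5:i onto {2:i}
ground layer = {0:b, 1:u, 2:i}
drop-orders for the pieces not yet dropped (sum over which currently-grounded one goes next):
  1 to go: {1} 1  {4} 1  {5} 1
  2 to go: {1,4} 2  {1,5} 2  {2,5} 1  {3,4} 1  {4,5} 2
  3 to go: {0,3,4} 1  {1,2,5} 3  {1,3,4} 3  {1,4,5} 6  {2,4,5} 3  {3,4,5} 3
  4 to go: {0,1,3,4} 4  {0,3,4,5} 4  {1,2,4,5} 12  {1,3,4,5} 12  {2,3,4,5} 6
  if 0:b drops first: 30 orders
  if 1:u drops first: 10 orders
  if 2:i drops first: 20 orders
heap linearizations: 60

60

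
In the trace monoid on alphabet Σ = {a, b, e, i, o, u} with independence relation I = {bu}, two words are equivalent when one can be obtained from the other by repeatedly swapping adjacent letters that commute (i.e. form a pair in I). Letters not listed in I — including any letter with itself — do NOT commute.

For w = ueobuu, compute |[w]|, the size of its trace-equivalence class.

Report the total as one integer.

3

piece 0:u — minimal
piece 1:e rests on {0:u}
piece 2:o rests on {1:e}
piece 3:b rests on {2:o}
piece 4:u rests on {2:o}
piece 5:u rests on {4:u}
minimal pieces: {0:u}
ways to finish when only these pieces remain (= sum over removing one remaining piece with nothing left below it):
  1 left: {3}→1  {5}→1
  2 left: {3,5}→2  {4,5}→1
  3 left: {3,4,5}→3
  4 left: {2,3,4,5}→3
  placing 0:u first → 3 extensions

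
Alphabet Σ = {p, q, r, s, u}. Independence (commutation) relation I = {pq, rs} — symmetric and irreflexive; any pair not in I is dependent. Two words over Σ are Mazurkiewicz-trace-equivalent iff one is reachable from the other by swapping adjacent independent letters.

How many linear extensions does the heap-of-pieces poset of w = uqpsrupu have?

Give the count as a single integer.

drop 0:u onto floor
drop 1:q onto {0:u}
drop 2:p onto {0:u}
drop 3:s onto {1:q, 2:p}
drop 4:r onto {1:q, 2:p}
drop 5:u onto {3:s, 4:r}
drop 6:p onto {5:u}
drop 7:u onto {6:p}
ground layer = {0:u}
drop-orders for the pieces not yet dropped (sum over which currently-grounded one goes next):
  1 to go: {7} 1
  2 to go: {6,7} 1
  3 to go: {5,6,7} 1
  4 to go: {3,5,6,7} 1  {4,5,6,7} 1
  5 to go: {3,4,5,6,7} 2
  6 to go: {1,3,4,5,6,7} 2  {2,3,4,5,6,7} 2
  if 0:u drops first: 4 orders

4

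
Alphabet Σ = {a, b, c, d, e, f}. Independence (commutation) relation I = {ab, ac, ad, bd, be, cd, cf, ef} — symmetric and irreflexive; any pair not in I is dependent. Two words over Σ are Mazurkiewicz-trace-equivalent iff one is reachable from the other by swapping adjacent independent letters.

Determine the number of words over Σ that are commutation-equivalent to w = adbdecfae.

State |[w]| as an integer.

piece 0:a — minimal
piece 1:d — minimal
piece 2:b — minimal
piece 3:d rests on {1:d}
piece 4:e rests on {0:a, 3:d}
piece 5:c rests on {2:b, 4:e}
piece 6:f rests on {0:a, 2:b, 3:d}
piece 7:a rests on {4:e, 6:f}
piece 8:e rests on {5:c, 7:a}
minimal pieces: {0:a, 1:d, 2:b}
ways to finish when only these pieces remain (= sum over removing one remaining piece with nothing left below it):
  1 left: {8}→1
  2 left: {5,8}→1  {7,8}→1
  3 left: {5,7,8}→2  {6,7,8}→1
  4 left: {4,5,7,8}→2  {5,6,7,8}→3
  5 left: {2,5,6,7,8}→3  {4,5,6,7,8}→5
  6 left: {0,4,5,6,7,8}→5  {2,4,5,6,7,8}→8  {3,4,5,6,7,8}→5
  7 left: {0,2,4,5,6,7,8}→13  {0,3,4,5,6,7,8}→10  {1,3,4,5,6,7,8}→5  {2,3,4,5,6,7,8}→13
  placing 0:a first → 18 extensions
  placing 1:d first → 36 extensions
  placing 2:b first → 15 extensions
total linear extensions = 69

69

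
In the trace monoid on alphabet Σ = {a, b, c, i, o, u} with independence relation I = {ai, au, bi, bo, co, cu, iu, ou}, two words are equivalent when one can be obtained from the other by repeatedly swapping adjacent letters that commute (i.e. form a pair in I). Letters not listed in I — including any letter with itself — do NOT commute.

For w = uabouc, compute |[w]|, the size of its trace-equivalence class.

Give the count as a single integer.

0(u) covers ∅
1(a) covers ∅
2(b) covers 0:u, 1:a
3(o) covers 1:a
4(u) covers 2:b
5(c) covers 2:b
floor of heap: 0:u, 1:a
completions by unplaced set U, small U first (add the entries for U minus each lowest piece of U):
  |U|=1: {3}:1  {4}:1  {5}:1
  |U|=2: {3,4}:2  {3,5}:2  {4,5}:2
  |U|=3: {2,4,5}:2  {3,4,5}:6
  |U|=4: {0,2,4,5}:2  {2,3,4,5}:8
  start at 0(u): 8
  start at 1(a): 10
sum over floor = 18

18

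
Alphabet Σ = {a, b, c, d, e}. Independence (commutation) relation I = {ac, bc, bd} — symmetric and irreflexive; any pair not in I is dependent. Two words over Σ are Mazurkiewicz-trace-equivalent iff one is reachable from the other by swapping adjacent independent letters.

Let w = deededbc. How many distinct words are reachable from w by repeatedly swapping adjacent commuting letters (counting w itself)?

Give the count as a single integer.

3

0(d) covers ∅
1(e) covers 0:d
2(e) covers 1:e
3(d) covers 2:e
4(e) covers 3:d
5(d) covers 4:e
6(b) covers 4:e
7(c) covers 5:d
floor of heap: 0:d
completions by unplaced set U, small U first (add the entries for U minus each lowest piece of U):
  |U|=1: {6}:1  {7}:1
  |U|=2: {5,7}:1  {6,7}:2
  |U|=3: {5,6,7}:3
  |U|=4: {4,5,6,7}:3
  |U|=5: {3,4,5,6,7}:3
  |U|=6: {2,3,4,5,6,7}:3
  start at 0(d): 3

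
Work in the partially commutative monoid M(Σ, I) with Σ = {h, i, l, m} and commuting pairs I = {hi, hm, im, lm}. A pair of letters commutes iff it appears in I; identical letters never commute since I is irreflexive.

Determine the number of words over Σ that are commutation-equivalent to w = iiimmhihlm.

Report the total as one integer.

1800

#0=i has no predecessor
#1=i depends on [0:i]
#2=i depends on [1:i]
#3=m has no predecessor
#4=m depends on [3:m]
#5=h has no predecessor
#6=i depends on [2:i]
#7=h depends on [5:h]
#8=l depends on [6:i, 7:h]
#9=m depends on [4:m]
sources: [0:i, 3:m, 5:h]
N(rest) = Σ N(rest − s) over sources s of rest; N(one piece) = 1:
  size 1 → [8]=1  [9]=1
  size 2 → [4,9]=1  [6,8]=1  [7,8]=1  [8,9]=2
  size 3 → [2,6,8]=1  [3,4,9]=1  [4,8,9]=3  [5,7,8]=1  [6,7,8]=2  [6,8,9]=3  [7,8,9]=3
  size 4 → [1,2,6,8]=1  [2,6,7,8]=3  [2,6,8,9]=4  [3,4,8,9]=4  [4,6,8,9]=6  [4,7,8,9]=6  [5,6,7,8]=3  [5,7,8,9]=4  [6,7,8,9]=8
  size 5 → [0,1,2,6,8]=1  [1,2,6,7,8]=4  [1,2,6,8,9]=5  [2,4,6,8,9]=10  [2,5,6,7,8]=6  [2,6,7,8,9]=15  [3,4,6,8,9]=10  [3,4,7,8,9]=10  [4,5,7,8,9]=10  [4,6,7,8,9]=20  [5,6,7,8,9]=15
  size 6 → [0,1,2,6,7,8]=5  [0,1,2,6,8,9]=6  [1,2,4,6,8,9]=15  [1,2,5,6,7,8]=10  [1,2,6,7,8,9]=24  [2,3,4,6,8,9]=20  [2,4,6,7,8,9]=45  [2,5,6,7,8,9]=36  [3,4,5,7,8,9]=20  [3,4,6,7,8,9]=40  [4,5,6,7,8,9]=45
  size 7 → [0,1,2,4,6,8,9]=21  [0,1,2,5,6,7,8]=15  [0,1,2,6,7,8,9]=35  [1,2,3,4,6,8,9]=35  [1,2,4,6,7,8,9]=84  [1,2,5,6,7,8,9]=70  [2,3,4,6,7,8,9]=105  [2,4,5,6,7,8,9]=126  [3,4,5,6,7,8,9]=105
  size 8 → [0,1,2,3,4,6,8,9]=56  [0,1,2,4,6,7,8,9]=140  [0,1,2,5,6,7,8,9]=120  [1,2,3,4,6,7,8,9]=224  [1,2,4,5,6,7,8,9]=280  [2,3,4,5,6,7,8,9]=336
  first=0(i) contributes 840
  first=3(m) contributes 540
  first=5(h) contributes 420
|[w]| = 1800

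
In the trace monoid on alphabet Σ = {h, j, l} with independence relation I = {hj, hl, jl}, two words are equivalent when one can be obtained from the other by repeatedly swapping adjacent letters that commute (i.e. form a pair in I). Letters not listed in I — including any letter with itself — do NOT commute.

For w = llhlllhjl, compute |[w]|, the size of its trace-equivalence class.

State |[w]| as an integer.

0(l) covers ∅
1(l) covers 0:l
2(h) covers ∅
3(l) covers 1:l
4(l) covers 3:l
5(l) covers 4:l
6(h) covers 2:h
7(j) covers ∅
8(l) covers 5:l
floor of heap: 0:l, 2:h, 7:j
completions by unplaced set U, small U first (add the entries for U minus each lowest piece of U):
  |U|=1: {6}:1  {7}:1  {8}:1
  |U|=2: {2,6}:1  {5,8}:1  {6,7}:2  {6,8}:2  {7,8}:2
  |U|=3: {2,6,7}:3  {2,6,8}:3  {4,5,8}:1  {5,6,8}:3  {5,7,8}:3  {6,7,8}:6
  |U|=4: {2,5,6,8}:6  {2,6,7,8}:12  {3,4,5,8}:1  {4,5,6,8}:4  {4,5,7,8}:4  {5,6,7,8}:12
  |U|=5: {1,3,4,5,8}:1  {2,4,5,6,8}:10  {2,5,6,7,8}:30  {3,4,5,6,8}:5  {3,4,5,7,8}:5  {4,5,6,7,8}:20
  |U|=6: {0,1,3,4,5,8}:1  {1,3,4,5,6,8}:6  {1,3,4,5,7,8}:6  {2,3,4,5,6,8}:15  {2,4,5,6,7,8}:60  {3,4,5,6,7,8}:30
  |U|=7: {0,1,3,4,5,6,8}:7  {0,1,3,4,5,7,8}:7  {1,2,3,4,5,6,8}:21  {1,3,4,5,6,7,8}:42  {2,3,4,5,6,7,8}:105
  start at 0(l): 168
  start at 2(h): 56
  start at 7(j): 28
sum over floor = 252

252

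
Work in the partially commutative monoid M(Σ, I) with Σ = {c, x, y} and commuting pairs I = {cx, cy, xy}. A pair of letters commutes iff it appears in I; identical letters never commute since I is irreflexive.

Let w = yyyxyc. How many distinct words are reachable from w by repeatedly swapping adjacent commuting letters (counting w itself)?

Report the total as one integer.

0(y) covers ∅
1(y) covers 0:y
2(y) covers 1:y
3(x) covers ∅
4(y) covers 2:y
5(c) covers ∅
floor of heap: 0:y, 3:x, 5:c
completions by unplaced set U, small U first (add the entries for U minus each lowest piece of U):
  |U|=1: {3}:1  {4}:1  {5}:1
  |U|=2: {2,4}:1  {3,4}:2  {3,5}:2  {4,5}:2
  |U|=3: {1,2,4}:1  {2,3,4}:3  {2,4,5}:3  {3,4,5}:6
  |U|=4: {0,1,2,4}:1  {1,2,3,4}:4  {1,2,4,5}:4  {2,3,4,5}:12
  start at 0(y): 20
  start at 3(x): 5
  start at 5(c): 5
sum over floor = 30

30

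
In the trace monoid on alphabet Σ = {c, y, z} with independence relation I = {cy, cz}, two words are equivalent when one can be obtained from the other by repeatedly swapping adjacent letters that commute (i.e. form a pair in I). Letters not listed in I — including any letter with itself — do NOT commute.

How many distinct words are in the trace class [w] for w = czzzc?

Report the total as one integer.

drop 0:c onto floor
drop 1:z onto floor
drop 2:z onto {1:z}
drop 3:z onto {2:z}
drop 4:c onto {0:c}
ground layer = {0:c, 1:z}
drop-orders for the pieces not yet dropped (sum over which currently-grounded one goes next):
  1 to go: {3} 1  {4} 1
  2 to go: {0,4} 1  {2,3} 1  {3,4} 2
  3 to go: {0,3,4} 3  {1,2,3} 1  {2,3,4} 3
  if 0:c drops first: 4 orders
  if 1:z drops first: 6 orders
heap linearizations: 10

10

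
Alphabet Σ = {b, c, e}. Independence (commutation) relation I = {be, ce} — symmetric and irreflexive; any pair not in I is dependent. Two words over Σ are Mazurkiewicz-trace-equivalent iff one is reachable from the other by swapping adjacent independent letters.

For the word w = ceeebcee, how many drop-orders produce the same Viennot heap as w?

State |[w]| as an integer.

56

piece 0:c — minimal
piece 1:e — minimal
piece 2:e rests on {1:e}
piece 3:e rests on {2:e}
piece 4:b rests on {0:c}
piece 5:c rests on {4:b}
piece 6:e rests on {3:e}
piece 7:e rests on {6:e}
minimal pieces: {0:c, 1:e}
ways to finish when only these pieces remain (= sum over removing one remaining piece with nothing left below it):
  1 left: {5}→1  {7}→1
  2 left: {4,5}→1  {5,7}→2  {6,7}→1
  3 left: {0,4,5}→1  {3,6,7}→1  {4,5,7}→3  {5,6,7}→3
  4 left: {0,4,5,7}→4  {2,3,6,7}→1  {3,5,6,7}→4  {4,5,6,7}→6
  5 left: {0,4,5,6,7}→10  {1,2,3,6,7}→1  {2,3,5,6,7}→5  {3,4,5,6,7}→10
  6 left: {0,3,4,5,6,7}→20  {1,2,3,5,6,7}→6  {2,3,4,5,6,7}→15
  placing 0:c first → 21 extensions
  placing 1:e first → 35 extensions
total linear extensions = 56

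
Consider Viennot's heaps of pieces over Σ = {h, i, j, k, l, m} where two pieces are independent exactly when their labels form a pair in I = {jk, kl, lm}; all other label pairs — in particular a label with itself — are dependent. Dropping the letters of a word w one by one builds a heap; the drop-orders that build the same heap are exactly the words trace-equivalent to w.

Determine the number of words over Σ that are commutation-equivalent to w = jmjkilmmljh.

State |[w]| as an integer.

12

piece 0:j — minimal
piece 1:m rests on {0:j}
piece 2:j rests on {1:m}
piece 3:k rests on {1:m}
piece 4:i rests on {2:j, 3:k}
piece 5:l rests on {4:i}
piece 6:m rests on {4:i}
piece 7:m rests on {6:m}
piece 8:l rests on {5:l}
piece 9:j rests on {7:m, 8:l}
piece 10:h rests on {9:j}
minimal pieces: {0:j}
ways to finish when only these pieces remain (= sum over removing one remaining piece with nothing left below it):
  1 left: {10}→1
  2 left: {9,10}→1
  3 left: {7,9,10}→1  {8,9,10}→1
  4 left: {5,8,9,10}→1  {6,7,9,10}→1  {7,8,9,10}→2
  5 left: {5,7,8,9,10}→3  {6,7,8,9,10}→3
  6 left: {5,6,7,8,9,10}→6
  7 left: {4,5,6,7,8,9,10}→6
  8 left: {2,4,5,6,7,8,9,10}→6  {3,4,5,6,7,8,9,10}→6
  9 left: {2,3,4,5,6,7,8,9,10}→12
  placing 0:j first → 12 extensions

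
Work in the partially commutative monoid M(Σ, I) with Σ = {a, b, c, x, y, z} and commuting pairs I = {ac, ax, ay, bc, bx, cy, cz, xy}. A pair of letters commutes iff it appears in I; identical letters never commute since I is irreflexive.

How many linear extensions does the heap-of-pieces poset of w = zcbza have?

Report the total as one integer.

#0=z has no predecessor
#1=c has no predecessor
#2=b depends on [0:z]
#3=z depends on [2:b]
#4=a depends on [3:z]
sources: [0:z, 1:c]
N(rest) = Σ N(rest − s) over sources s of rest; N(one piece) = 1:
  size 1 → [1]=1  [4]=1
  size 2 → [1,4]=2  [3,4]=1
  size 3 → [1,3,4]=3  [2,3,4]=1
  first=0(z) contributes 4
  first=1(c) contributes 1
|[w]| = 5

5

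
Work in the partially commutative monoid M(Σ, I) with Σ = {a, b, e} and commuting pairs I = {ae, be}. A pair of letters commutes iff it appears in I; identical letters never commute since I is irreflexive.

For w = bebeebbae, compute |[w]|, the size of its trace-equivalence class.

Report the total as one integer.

126

#0=b has no predecessor
#1=e has no predecessor
#2=b depends on [0:b]
#3=e depends on [1:e]
#4=e depends on [3:e]
#5=b depends on [2:b]
#6=b depends on [5:b]
#7=a depends on [6:b]
#8=e depends on [4:e]
sources: [0:b, 1:e]
N(rest) = Σ N(rest − s) over sources s of rest; N(one piece) = 1:
  size 1 → [7]=1  [8]=1
  size 2 → [4,8]=1  [6,7]=1  [7,8]=2
  size 3 → [3,4,8]=1  [4,7,8]=3  [5,6,7]=1  [6,7,8]=3
  size 4 → [1,3,4,8]=1  [2,5,6,7]=1  [3,4,7,8]=4  [4,6,7,8]=6  [5,6,7,8]=4
  size 5 → [0,2,5,6,7]=1  [1,3,4,7,8]=5  [2,5,6,7,8]=5  [3,4,6,7,8]=10  [4,5,6,7,8]=10
  size 6 → [0,2,5,6,7,8]=6  [1,3,4,6,7,8]=15  [2,4,5,6,7,8]=15  [3,4,5,6,7,8]=20
  size 7 → [0,2,4,5,6,7,8]=21  [1,3,4,5,6,7,8]=35  [2,3,4,5,6,7,8]=35
  first=0(b) contributes 70
  first=1(e) contributes 56
|[w]| = 126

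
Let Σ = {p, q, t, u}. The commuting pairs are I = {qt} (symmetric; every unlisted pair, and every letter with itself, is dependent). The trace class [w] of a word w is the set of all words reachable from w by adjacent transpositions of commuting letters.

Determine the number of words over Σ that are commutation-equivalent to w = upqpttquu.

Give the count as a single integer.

3

0(u) covers ∅
1(p) covers 0:u
2(q) covers 1:p
3(p) covers 2:q
4(t) covers 3:p
5(t) covers 4:t
6(q) covers 3:p
7(u) covers 5:t, 6:q
8(u) covers 7:u
floor of heap: 0:u
completions by unplaced set U, small U first (add the entries for U minus each lowest piece of U):
  |U|=1: {8}:1
  |U|=2: {7,8}:1
  |U|=3: {5,7,8}:1  {6,7,8}:1
  |U|=4: {4,5,7,8}:1  {5,6,7,8}:2
  |U|=5: {4,5,6,7,8}:3
  |U|=6: {3,4,5,6,7,8}:3
  |U|=7: {2,3,4,5,6,7,8}:3
  start at 0(u): 3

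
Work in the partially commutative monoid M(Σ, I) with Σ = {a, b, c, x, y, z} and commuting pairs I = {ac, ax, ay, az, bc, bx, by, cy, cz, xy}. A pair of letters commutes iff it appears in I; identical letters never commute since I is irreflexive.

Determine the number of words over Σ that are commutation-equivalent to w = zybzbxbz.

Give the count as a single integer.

6

piece 0:z — minimal
piece 1:y rests on {0:z}
piece 2:b rests on {0:z}
piece 3:z rests on {1:y, 2:b}
piece 4:b rests on {3:z}
piece 5:x rests on {3:z}
piece 6:b rests on {4:b}
piece 7:z rests on {5:x, 6:b}
minimal pieces: {0:z}
ways to finish when only these pieces remain (= sum over removing one remaining piece with nothing left below it):
  1 left: {7}→1
  2 left: {5,7}→1  {6,7}→1
  3 left: {4,6,7}→1  {5,6,7}→2
  4 left: {4,5,6,7}→3
  5 left: {3,4,5,6,7}→3
  6 left: {1,3,4,5,6,7}→3  {2,3,4,5,6,7}→3
  placing 0:z first → 6 extensions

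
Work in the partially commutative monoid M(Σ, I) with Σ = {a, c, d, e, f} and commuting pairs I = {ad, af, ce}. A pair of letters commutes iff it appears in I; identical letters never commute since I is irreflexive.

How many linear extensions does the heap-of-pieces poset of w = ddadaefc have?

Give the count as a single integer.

piece 0:d — minimal
piece 1:d rests on {0:d}
piece 2:a — minimal
piece 3:d rests on {1:d}
piece 4:a rests on {2:a}
piece 5:e rests on {3:d, 4:a}
piece 6:f rests on {5:e}
piece 7:c rests on {6:f}
minimal pieces: {0:d, 2:a}
ways to finish when only these pieces remain (= sum over removing one remaining piece with nothing left below it):
  1 left: {7}→1
  2 left: {6,7}→1
  3 left: {5,6,7}→1
  4 left: {3,5,6,7}→1  {4,5,6,7}→1
  5 left: {1,3,5,6,7}→1  {2,4,5,6,7}→1  {3,4,5,6,7}→2
  6 left: {0,1,3,5,6,7}→1  {1,3,4,5,6,7}→3  {2,3,4,5,6,7}→3
  placing 0:d first → 6 extensions
  placing 2:a first → 4 extensions
total linear extensions = 10

10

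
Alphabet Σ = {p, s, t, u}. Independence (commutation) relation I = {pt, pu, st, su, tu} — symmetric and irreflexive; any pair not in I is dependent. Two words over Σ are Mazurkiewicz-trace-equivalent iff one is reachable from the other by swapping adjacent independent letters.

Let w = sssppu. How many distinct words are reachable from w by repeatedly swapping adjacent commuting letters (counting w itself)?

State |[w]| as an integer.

6

drop 0:s onto floor
drop 1:s onto {0:s}
drop 2:s onto {1:s}
drop 3:p onto {2:s}
drop 4:p onto {3:p}
drop 5:u onto floor
ground layer = {0:s, 5:u}
drop-orders for the pieces not yet dropped (sum over which currently-grounded one goes next):
  1 to go: {4} 1  {5} 1
  2 to go: {3,4} 1  {4,5} 2
  3 to go: {2,3,4} 1  {3,4,5} 3
  4 to go: {1,2,3,4} 1  {2,3,4,5} 4
  if 0:s drops first: 5 orders
  if 5:u drops first: 1 orders
heap linearizations: 6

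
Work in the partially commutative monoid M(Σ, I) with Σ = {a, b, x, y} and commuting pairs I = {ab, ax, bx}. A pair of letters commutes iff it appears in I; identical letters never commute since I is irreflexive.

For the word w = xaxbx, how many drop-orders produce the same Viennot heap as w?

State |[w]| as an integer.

20

drop 0:x onto floor
drop 1:a onto floor
drop 2:x onto {0:x}
drop 3:b onto floor
drop 4:x onto {2:x}
ground layer = {0:x, 1:a, 3:b}
drop-orders for the pieces not yet dropped (sum over which currently-grounded one goes next):
  1 to go: {1} 1  {3} 1  {4} 1
  2 to go: {1,3} 2  {1,4} 2  {2,4} 1  {3,4} 2
  3 to go: {0,2,4} 1  {1,2,4} 3  {1,3,4} 6  {2,3,4} 3
  if 0:x drops first: 12 orders
  if 1:a drops first: 4 orders
  if 3:b drops first: 4 orders
heap linearizations: 20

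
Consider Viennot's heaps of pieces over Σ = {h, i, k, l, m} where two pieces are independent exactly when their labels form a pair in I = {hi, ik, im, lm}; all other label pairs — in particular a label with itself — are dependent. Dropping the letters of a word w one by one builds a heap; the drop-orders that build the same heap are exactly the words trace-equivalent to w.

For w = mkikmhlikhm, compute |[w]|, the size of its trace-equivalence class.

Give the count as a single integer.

24

drop 0:m onto floor
drop 1:k onto {0:m}
drop 2:i onto floor
drop 3:k onto {1:k}
drop 4:m onto {3:k}
drop 5:h onto {4:m}
drop 6:l onto {2:i, 5:h}
drop 7:i onto {6:l}
drop 8:k onto {6:l}
drop 9:h onto {8:k}
drop 10:m onto {9:h}
ground layer = {0:m, 2:i}
drop-orders for the pieces not yet dropped (sum over which currently-grounded one goes next):
  1 to go: {7} 1  {10} 1
  2 to go: {7,10} 2  {9,10} 1
  3 to go: {7,9,10} 3  {8,9,10} 1
  4 to go: {7,8,9,10} 4
  5 to go: {6,7,8,9,10} 4
  6 to go: {2,6,7,8,9,10} 4  {5,6,7,8,9,10} 4
  7 to go: {2,5,6,7,8,9,10} 8  {4,5,6,7,8,9,10} 4
  8 to go: {2,4,5,6,7,8,9,10} 12  {3,4,5,6,7,8,9,10} 4
  9 to go: {1,3,4,5,6,7,8,9,10} 4  {2,3,4,5,6,7,8,9,10} 16
  if 0:m drops first: 20 orders
  if 2:i drops first: 4 orders
heap linearizations: 24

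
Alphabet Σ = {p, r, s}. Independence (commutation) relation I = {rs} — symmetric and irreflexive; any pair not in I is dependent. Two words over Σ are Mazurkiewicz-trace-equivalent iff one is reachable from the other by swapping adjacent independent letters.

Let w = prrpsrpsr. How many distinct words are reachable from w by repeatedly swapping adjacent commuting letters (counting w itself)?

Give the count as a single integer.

piece 0:p — minimal
piece 1:r rests on {0:p}
piece 2:r rests on {1:r}
piece 3:p rests on {2:r}
piece 4:s rests on {3:p}
piece 5:r rests on {3:p}
piece 6:p rests on {4:s, 5:r}
piece 7:s rests on {6:p}
piece 8:r rests on {6:p}
minimal pieces: {0:p}
ways to finish when only these pieces remain (= sum over removing one remaining piece with nothing left below it):
  1 left: {7}→1  {8}→1
  2 left: {7,8}→2
  3 left: {6,7,8}→2
  4 left: {4,6,7,8}→2  {5,6,7,8}→2
  5 left: {4,5,6,7,8}→4
  6 left: {3,4,5,6,7,8}→4
  7 left: {2,3,4,5,6,7,8}→4
  placing 0:p first → 4 extensions

4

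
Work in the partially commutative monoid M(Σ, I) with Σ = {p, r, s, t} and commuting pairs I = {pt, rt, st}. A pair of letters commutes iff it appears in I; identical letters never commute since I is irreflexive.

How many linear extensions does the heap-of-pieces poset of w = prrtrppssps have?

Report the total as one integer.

piece 0:p — minimal
piece 1:r rests on {0:p}
piece 2:r rests on {1:r}
piece 3:t — minimal
piece 4:r rests on {2:r}
piece 5:p rests on {4:r}
piece 6:p rests on {5:p}
piece 7:s rests on {6:p}
piece 8:s rests on {7:s}
piece 9:p rests on {8:s}
piece 10:s rests on {9:p}
minimal pieces: {0:p, 3:t}
ways to finish when only these pieces remain (= sum over removing one remaining piece with nothing left below it):
  1 left: {3}→1  {10}→1
  2 left: {3,10}→2  {9,10}→1
  3 left: {3,9,10}→3  {8,9,10}→1
  4 left: {3,8,9,10}→4  {7,8,9,10}→1
  5 left: {3,7,8,9,10}→5  {6,7,8,9,10}→1
  6 left: {3,6,7,8,9,10}→6  {5,6,7,8,9,10}→1
  7 left: {3,5,6,7,8,9,10}→7  {4,5,6,7,8,9,10}→1
  8 left: {2,4,5,6,7,8,9,10}→1  {3,4,5,6,7,8,9,10}→8
  9 left: {1,2,4,5,6,7,8,9,10}→1  {2,3,4,5,6,7,8,9,10}→9
  placing 0:p first → 10 extensions
  placing 3:t first → 1 extensions
total linear extensions = 11

11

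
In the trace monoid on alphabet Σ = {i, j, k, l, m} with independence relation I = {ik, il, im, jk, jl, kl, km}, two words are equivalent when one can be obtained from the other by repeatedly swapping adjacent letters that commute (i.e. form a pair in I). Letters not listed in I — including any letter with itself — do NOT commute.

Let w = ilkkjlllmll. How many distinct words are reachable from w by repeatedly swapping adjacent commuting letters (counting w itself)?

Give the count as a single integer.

825

#0=i has no predecessor
#1=l has no predecessor
#2=k has no predecessor
#3=k depends on [2:k]
#4=j depends on [0:i]
#5=l depends on [1:l]
#6=l depends on [5:l]
#7=l depends on [6:l]
#8=m depends on [4:j, 7:l]
#9=l depends on [8:m]
#10=l depends on [9:l]
sources: [0:i, 1:l, 2:k]
N(rest) = Σ N(rest − s) over sources s of rest; N(one piece) = 1:
  size 1 → [3]=1  [10]=1
  size 2 → [2,3]=1  [3,10]=2  [9,10]=1
  size 3 → [2,3,10]=3  [3,9,10]=3  [8,9,10]=1
  size 4 → [2,3,9,10]=6  [3,8,9,10]=4  [4,8,9,10]=1  [7,8,9,10]=1
  size 5 → [0,4,8,9,10]=1  [2,3,8,9,10]=10  [3,4,8,9,10]=5  [3,7,8,9,10]=5  [4,7,8,9,10]=2  [6,7,8,9,10]=1
  size 6 → [0,3,4,8,9,10]=6  [0,4,7,8,9,10]=3  [2,3,4,8,9,10]=15  [2,3,7,8,9,10]=15  [3,4,7,8,9,10]=12  [3,6,7,8,9,10]=6  [4,6,7,8,9,10]=3  [5,6,7,8,9,10]=1
  size 7 → [0,2,3,4,8,9,10]=21  [0,3,4,7,8,9,10]=21  [0,4,6,7,8,9,10]=6  [1,5,6,7,8,9,10]=1  [2,3,4,7,8,9,10]=42  [2,3,6,7,8,9,10]=21  [3,4,6,7,8,9,10]=21  [3,5,6,7,8,9,10]=7  [4,5,6,7,8,9,10]=4
  size 8 → [0,2,3,4,7,8,9,10]=84  [0,3,4,6,7,8,9,10]=48  [0,4,5,6,7,8,9,10]=10  [1,3,5,6,7,8,9,10]=8  [1,4,5,6,7,8,9,10]=5  [2,3,4,6,7,8,9,10]=84  [2,3,5,6,7,8,9,10]=28  [3,4,5,6,7,8,9,10]=32
  size 9 → [0,1,4,5,6,7,8,9,10]=15  [0,2,3,4,6,7,8,9,10]=216  [0,3,4,5,6,7,8,9,10]=90  [1,2,3,5,6,7,8,9,10]=36  [1,3,4,5,6,7,8,9,10]=45  [2,3,4,5,6,7,8,9,10]=144
  first=0(i) contributes 225
  first=1(l) contributes 450
  first=2(k) contributes 150
|[w]| = 825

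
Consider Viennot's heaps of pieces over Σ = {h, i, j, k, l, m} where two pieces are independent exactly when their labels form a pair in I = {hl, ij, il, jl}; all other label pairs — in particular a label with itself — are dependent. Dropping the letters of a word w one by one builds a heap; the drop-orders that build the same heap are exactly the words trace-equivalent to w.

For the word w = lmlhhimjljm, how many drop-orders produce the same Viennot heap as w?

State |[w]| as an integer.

12

#0=l has no predecessor
#1=m depends on [0:l]
#2=l depends on [1:m]
#3=h depends on [1:m]
#4=h depends on [3:h]
#5=i depends on [4:h]
#6=m depends on [2:l, 5:i]
#7=j depends on [6:m]
#8=l depends on [6:m]
#9=j depends on [7:j]
#10=m depends on [8:l, 9:j]
sources: [0:l]
N(rest) = Σ N(rest − s) over sources s of rest; N(one piece) = 1:
  size 1 → [10]=1
  size 2 → [8,10]=1  [9,10]=1
  size 3 → [7,9,10]=1  [8,9,10]=2
  size 4 → [7,8,9,10]=3
  size 5 → [6,7,8,9,10]=3
  size 6 → [2,6,7,8,9,10]=3  [5,6,7,8,9,10]=3
  size 7 → [2,5,6,7,8,9,10]=6  [4,5,6,7,8,9,10]=3
  size 8 → [2,4,5,6,7,8,9,10]=9  [3,4,5,6,7,8,9,10]=3
  size 9 → [2,3,4,5,6,7,8,9,10]=12
  first=0(l) contributes 12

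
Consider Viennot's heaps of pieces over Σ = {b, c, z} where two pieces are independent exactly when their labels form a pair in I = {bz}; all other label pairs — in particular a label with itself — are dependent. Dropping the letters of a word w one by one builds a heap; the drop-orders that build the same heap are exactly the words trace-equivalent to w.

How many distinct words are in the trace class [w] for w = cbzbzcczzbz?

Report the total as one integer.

24

0(c) covers ∅
1(b) covers 0:c
2(z) covers 0:c
3(b) covers 1:b
4(z) covers 2:z
5(c) covers 3:b, 4:z
6(c) covers 5:c
7(z) covers 6:c
8(z) covers 7:z
9(b) covers 6:c
10(z) covers 8:z
floor of heap: 0:c
completions by unplaced set U, small U first (add the entries for U minus each lowest piece of U):
  |U|=1: {9}:1  {10}:1
  |U|=2: {8,10}:1  {9,10}:2
  |U|=3: {7,8,10}:1  {8,9,10}:3
  |U|=4: {7,8,9,10}:4
  |U|=5: {6,7,8,9,10}:4
  |U|=6: {5,6,7,8,9,10}:4
  |U|=7: {3,5,6,7,8,9,10}:4  {4,5,6,7,8,9,10}:4
  |U|=8: {1,3,5,6,7,8,9,10}:4  {2,4,5,6,7,8,9,10}:4  {3,4,5,6,7,8,9,10}:8
  |U|=9: {1,3,4,5,6,7,8,9,10}:12  {2,3,4,5,6,7,8,9,10}:12
  start at 0(c): 24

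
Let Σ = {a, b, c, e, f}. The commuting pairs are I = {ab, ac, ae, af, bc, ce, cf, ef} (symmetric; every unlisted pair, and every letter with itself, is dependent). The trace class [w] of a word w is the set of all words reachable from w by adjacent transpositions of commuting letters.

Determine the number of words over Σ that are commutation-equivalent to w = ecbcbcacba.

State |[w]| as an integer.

drop 0:e onto floor
drop 1:c onto floor
drop 2:b onto {0:e}
drop 3:c onto {1:c}
drop 4:b onto {2:b}
drop 5:c onto {3:c}
drop 6:a onto floor
drop 7:c onto {5:c}
drop 8:b onto {4:b}
drop 9:a onto {6:a}
ground layer = {0:e, 1:c, 6:a}
drop-orders for the pieces not yet dropped (sum over which currently-grounded one goes next):
  1 to go: {7} 1  {8} 1  {9} 1
  2 to go: {4,8} 1  {5,7} 1  {6,9} 1  {7,8} 2  {7,9} 2  {8,9} 2
  3 to go: {2,4,8} 1  {3,5,7} 1  {4,7,8} 3  {4,8,9} 3  {5,7,8} 3  {5,7,9} 3  {6,7,9} 3  {6,8,9} 3  {7,8,9} 6
  4 to go: {0,2,4,8} 1  {1,3,5,7} 1  {2,4,7,8} 4  {2,4,8,9} 4  {3,5,7,8} 4  {3,5,7,9} 4  {4,5,7,8} 6  {4,6,8,9} 6  {4,7,8,9} 12  {5,6,7,9} 6  {5,7,8,9} 12  {6,7,8,9} 12
  5 to go: {0,2,4,7,8} 5  {0,2,4,8,9} 5  {1,3,5,7,8} 5  {1,3,5,7,9} 5  {2,4,5,7,8} 10  {2,4,6,8,9} 10  {2,4,7,8,9} 20  {3,4,5,7,8} 10  {3,5,6,7,9} 10  {3,5,7,8,9} 20  {4,5,7,8,9} 30  {4,6,7,8,9} 30  {5,6,7,8,9} 30
  6 to go: {0,2,4,5,7,8} 15  {0,2,4,6,8,9} 15  {0,2,4,7,8,9} 30  {1,3,4,5,7,8} 15  {1,3,5,6,7,9} 15  {1,3,5,7,8,9} 30  {2,3,4,5,7,8} 20  {2,4,5,7,8,9} 60  {2,4,6,7,8,9} 60  {3,4,5,7,8,9} 60  {3,5,6,7,8,9} 60  {4,5,6,7,8,9} 90
  7 to go: {0,2,3,4,5,7,8} 35  {0,2,4,5,7,8,9} 105  {0,2,4,6,7,8,9} 105  {1,2,3,4,5,7,8} 35  {1,3,4,5,7,8,9} 105  {1,3,5,6,7,8,9} 105  {2,3,4,5,7,8,9} 140  {2,4,5,6,7,8,9} 210  {3,4,5,6,7,8,9} 210
  8 to go: {0,1,2,3,4,5,7,8} 70  {0,2,3,4,5,7,8,9} 280  {0,2,4,5,6,7,8,9} 420  {1,2,3,4,5,7,8,9} 280  {1,3,4,5,6,7,8,9} 420  {2,3,4,5,6,7,8,9} 560
  if 0:e drops first: 1260 orders
  if 1:c drops first: 1260 orders
  if 6:a drops first: 630 orders
heap linearizations: 3150

3150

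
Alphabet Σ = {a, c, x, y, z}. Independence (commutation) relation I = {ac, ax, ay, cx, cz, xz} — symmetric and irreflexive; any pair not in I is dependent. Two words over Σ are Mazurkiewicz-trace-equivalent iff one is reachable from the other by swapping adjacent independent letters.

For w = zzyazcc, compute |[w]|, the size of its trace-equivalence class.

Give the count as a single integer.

piece 0:z — minimal
piece 1:z rests on {0:z}
piece 2:y rests on {1:z}
piece 3:a rests on {1:z}
piece 4:z rests on {2:y, 3:a}
piece 5:c rests on {2:y}
piece 6:c rests on {5:c}
minimal pieces: {0:z}
ways to finish when only these pieces remain (= sum over removing one remaining piece with nothing left below it):
  1 left: {4}→1  {6}→1
  2 left: {3,4}→1  {4,6}→2  {5,6}→1
  3 left: {3,4,6}→3  {4,5,6}→3
  4 left: {2,4,5,6}→3  {3,4,5,6}→6
  5 left: {2,3,4,5,6}→9
  placing 0:z first → 9 extensions

9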